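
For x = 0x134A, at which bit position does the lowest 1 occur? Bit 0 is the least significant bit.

1

0x134A = 1001101001010
Trailing zeros: 1, so the lowest set bit is bit 1 (value 2).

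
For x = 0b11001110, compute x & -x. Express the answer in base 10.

x = 11001110 = 206
-x (two's complement) = …00110010
AND   = 00000010 = 2
(x & -x isolates the lowest set bit of x.)

2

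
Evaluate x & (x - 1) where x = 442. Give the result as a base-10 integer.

x = 110111010 = 442
x - 1 = 110111001
AND   = 110111000 = 440
(x & (x - 1) clears the lowest set bit of x.)

440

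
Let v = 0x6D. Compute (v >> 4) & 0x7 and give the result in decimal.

v = 0001101101
Shift right by 4: 000110
Mask low 3 bits: 110 = 6

6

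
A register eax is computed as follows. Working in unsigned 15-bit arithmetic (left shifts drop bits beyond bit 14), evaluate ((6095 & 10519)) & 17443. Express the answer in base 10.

3

6095 = 001011111001111
10519 = 010100100010111
→ & → 000000100000111 = 263
17443 = 100010000100011
→ & → 000000000000011 = 3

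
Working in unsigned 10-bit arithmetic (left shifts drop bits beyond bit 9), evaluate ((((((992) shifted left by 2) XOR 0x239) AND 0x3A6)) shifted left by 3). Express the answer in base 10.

992 = 1111100000
→ shifted left by 2 (mod 2^10) → 1110000000 = 896
0x239 = 1000111001
→ XOR → 0110111001 = 441
0x3A6 = 1110100110
→ AND → 0110100000 = 416
→ shifted left by 3 (mod 2^10) → 0100000000 = 256

256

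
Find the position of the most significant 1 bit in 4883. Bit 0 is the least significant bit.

12

4883 = 1001100010011
The topmost 1 is at position 12 (since 2^12 = 4096 ≤ 4883 < 8192).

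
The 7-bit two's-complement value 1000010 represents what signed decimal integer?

-62

pattern = 1000010 (MSB is 1 ⇒ negative)
Invert: 0111101, add 1 → 0111110 = 62, so the value is -62.
(Equivalently: 66 - 2^7 = 66 - 128 = -62.)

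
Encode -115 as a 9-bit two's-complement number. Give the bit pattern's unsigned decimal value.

397

115 in 9 bits: 001110011
Invert: 110001100
Add 1:  110001101 = 397
(Check: 2^9 - 115 = 512 - 115 = 397.)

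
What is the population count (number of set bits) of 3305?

7

3305 = 110011101001
Count the 1s: 1 + 1 + 1 + 1 + 1 + 1 + 1 = 7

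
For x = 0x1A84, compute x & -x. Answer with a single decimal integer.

x = 1101010000100 = 6788
-x (two's complement) = …0010101111100
AND   = 0000000000100 = 4
(x & -x isolates the lowest set bit of x.)

4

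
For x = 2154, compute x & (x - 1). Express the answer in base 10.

2152

x = 100001101010 = 2154
x - 1 = 100001101001
AND   = 100001101000 = 2152
(x & (x - 1) clears the lowest set bit of x.)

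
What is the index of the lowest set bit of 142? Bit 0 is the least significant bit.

1

142 = 10001110
Trailing zeros: 1, so the lowest set bit is bit 1 (value 2).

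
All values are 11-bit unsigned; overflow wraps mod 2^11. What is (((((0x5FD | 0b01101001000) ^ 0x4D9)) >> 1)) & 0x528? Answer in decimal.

0x5FD = 10111111101
0b01101001000 = 01101001000
→ | → 11111111101 = 2045
0x4D9 = 10011011001
→ ^ → 01100100100 = 804
→ >> 1 → 00110010010 = 402
0x528 = 10100101000
→ & → 00100000000 = 256

256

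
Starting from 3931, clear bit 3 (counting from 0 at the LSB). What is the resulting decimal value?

3923

x = 0111101011011
bit 3 is currently 1; clear it via x & ~(1 << 3) = x & ~8
→ 0111101010011 = 3923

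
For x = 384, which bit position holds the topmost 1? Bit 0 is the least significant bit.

8

384 = 110000000
The topmost 1 is at position 8 (since 2^8 = 256 ≤ 384 < 512).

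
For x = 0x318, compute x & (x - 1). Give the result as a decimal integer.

x = 1100011000 = 792
x - 1 = 1100010111
AND   = 1100010000 = 784
(x & (x - 1) clears the lowest set bit of x.)

784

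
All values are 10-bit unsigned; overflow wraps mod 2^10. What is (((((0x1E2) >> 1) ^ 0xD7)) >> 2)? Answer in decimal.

9

0x1E2 = 0111100010
→ >> 1 → 0011110001 = 241
0xD7 = 0011010111
→ ^ → 0000100110 = 38
→ >> 2 → 0000001001 = 9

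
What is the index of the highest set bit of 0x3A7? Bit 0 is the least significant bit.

9

0x3A7 = 1110100111
The topmost 1 is at position 9 (since 2^9 = 512 ≤ 935 < 1024).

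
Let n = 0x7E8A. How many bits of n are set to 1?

9

0x7E8A = 111111010001010
Count the 1s: 1 + 1 + 1 + 1 + 1 + 1 + 1 + 1 + 1 = 9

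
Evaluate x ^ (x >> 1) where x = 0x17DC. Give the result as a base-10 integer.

x = 1011111011100 = 6108
x>>1 = 0101111101110
XOR  = 1110000110010 = 7218
(x ^ (x >> 1) gives the standard binary-reflected Gray code of x.)

7218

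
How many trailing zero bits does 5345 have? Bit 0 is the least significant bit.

5345 = 1010011100001
Trailing zeros: 0, so the lowest set bit is bit 0 (value 1).

0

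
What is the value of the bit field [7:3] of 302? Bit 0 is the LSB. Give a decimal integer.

5

v = 0100101110
Shift right by 3: 0100101
Mask low 5 bits: 00101 = 5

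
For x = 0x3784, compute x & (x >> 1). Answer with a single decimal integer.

x = 11011110000100 = 14212
x>>1 = 01101111000010
AND  = 01001110000000 = 4992
(x & (x >> 1) has a 1 wherever x has two consecutive 1 bits.)

4992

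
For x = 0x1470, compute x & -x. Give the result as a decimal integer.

x = 1010001110000 = 5232
-x (two's complement) = …0101110010000
AND   = 0000000010000 = 16
(x & -x isolates the lowest set bit of x.)

16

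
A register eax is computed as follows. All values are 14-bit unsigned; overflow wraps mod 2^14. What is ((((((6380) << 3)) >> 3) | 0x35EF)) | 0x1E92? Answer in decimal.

16383

6380 = 01100011101100
→ << 3 (mod 2^14) → 00011101100000 = 1888
→ >> 3 → 00000011101100 = 236
0x35EF = 11010111101111
→ | → 11010111101111 = 13807
0x1E92 = 01111010010010
→ | → 11111111111111 = 16383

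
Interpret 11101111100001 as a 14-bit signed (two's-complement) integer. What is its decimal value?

pattern = 11101111100001 (MSB is 1 ⇒ negative)
Invert: 00010000011110, add 1 → 00010000011111 = 1055, so the value is -1055.
(Equivalently: 15329 - 2^14 = 15329 - 16384 = -1055.)

-1055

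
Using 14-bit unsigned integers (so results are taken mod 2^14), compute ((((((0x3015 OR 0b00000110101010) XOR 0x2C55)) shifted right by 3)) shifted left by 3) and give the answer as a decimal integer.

0x3015 = 11000000010101
0b00000110101010 = 00000110101010
→ OR → 11000110111111 = 12735
0x2C55 = 10110001010101
→ XOR → 01110111101010 = 7658
→ shifted right by 3 → 00001110111101 = 957
→ shifted left by 3 (mod 2^14) → 01110111101000 = 7656

7656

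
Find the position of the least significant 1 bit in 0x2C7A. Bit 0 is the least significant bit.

1

0x2C7A = 10110001111010
Trailing zeros: 1, so the lowest set bit is bit 1 (value 2).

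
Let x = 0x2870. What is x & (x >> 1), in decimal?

48

x = 10100001110000 = 10352
x>>1 = 01010000111000
AND  = 00000000110000 = 48
(x & (x >> 1) has a 1 wherever x has two consecutive 1 bits.)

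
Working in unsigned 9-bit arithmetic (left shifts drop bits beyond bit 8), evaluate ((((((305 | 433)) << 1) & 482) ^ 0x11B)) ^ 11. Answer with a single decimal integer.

305 = 100110001
433 = 110110001
→ | → 110110001 = 433
→ << 1 (mod 2^9) → 101100010 = 354
482 = 111100010
→ & → 101100010 = 354
0x11B = 100011011
→ ^ → 001111001 = 121
11 = 000001011
→ ^ → 001110010 = 114

114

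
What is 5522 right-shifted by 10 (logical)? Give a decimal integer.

5

5522 = 1010110010010
shift right by 10 → 0000000000101 = 5
(equivalently, floor(5522 / 1024))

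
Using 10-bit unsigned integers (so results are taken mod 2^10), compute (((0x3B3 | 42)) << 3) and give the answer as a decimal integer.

0x3B3 = 1110110011
42 = 0000101010
→ | → 1110111011 = 955
→ << 3 (mod 2^10) → 0111011000 = 472

472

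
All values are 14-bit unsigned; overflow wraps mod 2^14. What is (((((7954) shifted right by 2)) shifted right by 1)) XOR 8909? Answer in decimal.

8495

7954 = 01111100010010
→ shifted right by 2 → 00011111000100 = 1988
→ shifted right by 1 → 00001111100010 = 994
8909 = 10001011001101
→ XOR → 10000100101111 = 8495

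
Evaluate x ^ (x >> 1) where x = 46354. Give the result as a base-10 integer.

61339

x = 1011010100010010 = 46354
x>>1 = 0101101010001001
XOR  = 1110111110011011 = 61339
(x ^ (x >> 1) gives the standard binary-reflected Gray code of x.)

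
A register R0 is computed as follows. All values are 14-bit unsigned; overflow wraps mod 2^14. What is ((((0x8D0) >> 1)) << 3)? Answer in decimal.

0x8D0 = 00100011010000
→ >> 1 → 00010001101000 = 1128
→ << 3 (mod 2^14) → 10001101000000 = 9024

9024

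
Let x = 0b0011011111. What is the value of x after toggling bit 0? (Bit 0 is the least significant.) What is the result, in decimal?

x = 0011011111
bit 0 is currently 1; toggle it via x ^ (1 << 0) = x ^ 1
→ 0011011110 = 222

222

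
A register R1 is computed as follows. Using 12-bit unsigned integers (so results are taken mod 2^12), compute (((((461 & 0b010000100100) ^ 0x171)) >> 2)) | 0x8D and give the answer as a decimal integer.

221

461 = 000111001101
0b010000100100 = 010000100100
→ & → 000000000100 = 4
0x171 = 000101110001
→ ^ → 000101110101 = 373
→ >> 2 → 000001011101 = 93
0x8D = 000010001101
→ | → 000011011101 = 221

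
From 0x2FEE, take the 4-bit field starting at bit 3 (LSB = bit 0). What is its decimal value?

v = 10111111101110
Shift right by 3: 10111111101
Mask low 4 bits: 1101 = 13

13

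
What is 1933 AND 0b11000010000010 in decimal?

128

1933 = 00011110001101
b = 11000010000010
AND → 00000010000000 = 128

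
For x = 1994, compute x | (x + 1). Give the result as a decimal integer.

x = 11111001010 = 1994
x + 1 = 11111001011
OR    = 11111001011 = 1995
(x | (x + 1) sets the lowest cleared bit.)

1995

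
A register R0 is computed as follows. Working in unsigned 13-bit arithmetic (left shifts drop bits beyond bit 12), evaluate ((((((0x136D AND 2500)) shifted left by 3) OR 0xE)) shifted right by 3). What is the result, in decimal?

0x136D = 1001101101101
2500 = 0100111000100
→ AND → 0000101000100 = 324
→ shifted left by 3 (mod 2^13) → 0101000100000 = 2592
0xE = 0000000001110
→ OR → 0101000101110 = 2606
→ shifted right by 3 → 0000101000101 = 325

325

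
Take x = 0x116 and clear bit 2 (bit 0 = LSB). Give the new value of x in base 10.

x = 100010110
bit 2 is currently 1; clear it via x & ~(1 << 2) = x & ~4
→ 100010010 = 274

274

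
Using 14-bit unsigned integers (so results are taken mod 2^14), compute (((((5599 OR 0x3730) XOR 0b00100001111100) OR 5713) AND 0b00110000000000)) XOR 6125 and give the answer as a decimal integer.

7149

5599 = 01010111011111
0x3730 = 11011100110000
→ OR → 11011111111111 = 14335
0b00100001111100 = 00100001111100
→ XOR → 11111110000011 = 16259
5713 = 01011001010001
→ OR → 11111111010011 = 16339
0b00110000000000 = 00110000000000
→ AND → 00110000000000 = 3072
6125 = 01011111101101
→ XOR → 01101111101101 = 7149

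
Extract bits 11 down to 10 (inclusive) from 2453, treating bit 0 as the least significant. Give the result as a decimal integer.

2

v = 0100110010101
Shift right by 10: 010
Mask low 2 bits: 10 = 2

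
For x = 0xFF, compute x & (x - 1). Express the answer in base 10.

254

x = 11111111 = 255
x - 1 = 11111110
AND   = 11111110 = 254
(x & (x - 1) clears the lowest set bit of x.)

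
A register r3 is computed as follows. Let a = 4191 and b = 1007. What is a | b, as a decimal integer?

4191 = 1000001011111
1007 = 0001111101111
 OR → 1001111111111 = 5119

5119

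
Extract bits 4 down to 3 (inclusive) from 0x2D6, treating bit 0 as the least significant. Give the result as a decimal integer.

v = 1011010110
Shift right by 3: 1011010
Mask low 2 bits: 10 = 2

2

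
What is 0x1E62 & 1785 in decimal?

1632

0x1E62 = 1111001100010
1785 = 0011011111001
AND → 0011001100000 = 1632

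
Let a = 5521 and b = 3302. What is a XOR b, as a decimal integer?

5521 = 1010110010001
3302 = 0110011100110
XOR → 1100101110111 = 6519

6519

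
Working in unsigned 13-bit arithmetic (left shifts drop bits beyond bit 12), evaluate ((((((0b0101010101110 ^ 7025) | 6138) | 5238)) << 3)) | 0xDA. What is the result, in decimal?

0b0101010101110 = 0101010101110
7025 = 1101101110001
→ ^ → 1000111011111 = 4575
6138 = 1011111111010
→ | → 1011111111111 = 6143
5238 = 1010001110110
→ | → 1011111111111 = 6143
→ << 3 (mod 2^13) → 1111111111000 = 8184
0xDA = 0000011011010
→ | → 1111111111010 = 8186

8186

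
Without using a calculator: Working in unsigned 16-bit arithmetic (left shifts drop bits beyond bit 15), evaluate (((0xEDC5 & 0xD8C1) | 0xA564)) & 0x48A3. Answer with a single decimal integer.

0xEDC5 = 1110110111000101
0xD8C1 = 1101100011000001
→ & → 1100100011000001 = 51393
0xA564 = 1010010101100100
→ | → 1110110111100101 = 60901
0x48A3 = 0100100010100011
→ & → 0100100010100001 = 18593

18593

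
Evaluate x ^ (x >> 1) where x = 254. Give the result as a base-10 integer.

x = 11111110 = 254
x>>1 = 01111111
XOR  = 10000001 = 129
(x ^ (x >> 1) gives the standard binary-reflected Gray code of x.)

129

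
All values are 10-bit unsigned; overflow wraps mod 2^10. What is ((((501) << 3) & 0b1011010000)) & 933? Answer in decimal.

640

501 = 0111110101
→ << 3 (mod 2^10) → 1110101000 = 936
0b1011010000 = 1011010000
→ & → 1010000000 = 640
933 = 1110100101
→ & → 1010000000 = 640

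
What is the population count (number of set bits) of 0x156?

5

0x156 = 101010110
Count the 1s: 1 + 1 + 1 + 1 + 1 = 5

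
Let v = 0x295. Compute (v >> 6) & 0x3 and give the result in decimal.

v = 001010010101
Shift right by 6: 001010
Mask low 2 bits: 10 = 2

2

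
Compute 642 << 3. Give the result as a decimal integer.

5136

642 = 0001010000010
shift left by 3 → 1010000010000 = 5136
(equivalently, 642 × 2^3 = 642 × 8)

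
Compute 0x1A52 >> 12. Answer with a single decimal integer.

1

0x1A52 = 1101001010010
shift right by 12 → 0000000000001 = 1
(equivalently, floor(6738 / 4096))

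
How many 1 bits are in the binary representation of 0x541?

0x541 = 10101000001
Count the 1s: 1 + 1 + 1 + 1 = 4

4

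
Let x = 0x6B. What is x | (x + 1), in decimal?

x = 1101011 = 107
x + 1 = 1101100
OR    = 1101111 = 111
(x | (x + 1) sets the lowest cleared bit.)

111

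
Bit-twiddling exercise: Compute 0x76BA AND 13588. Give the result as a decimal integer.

13328

0x76BA = 111011010111010
13588 = 011010100010100
AND → 011010000010000 = 13328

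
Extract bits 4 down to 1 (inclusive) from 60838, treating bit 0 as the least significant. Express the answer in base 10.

v = 1110110110100110
Shift right by 1: 111011011010011
Mask low 4 bits: 0011 = 3

3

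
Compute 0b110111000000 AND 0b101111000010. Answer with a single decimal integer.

2496

a = 110111000000
b = 101111000010
AND → 100111000000 = 2496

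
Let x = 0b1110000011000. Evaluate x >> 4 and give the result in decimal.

449

x = 1110000011000
shift right by 4 → 0000111000001 = 449
(equivalently, floor(7192 / 16))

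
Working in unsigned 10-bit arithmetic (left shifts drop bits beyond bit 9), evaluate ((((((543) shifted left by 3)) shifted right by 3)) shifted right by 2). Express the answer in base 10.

7

543 = 1000011111
→ shifted left by 3 (mod 2^10) → 0011111000 = 248
→ shifted right by 3 → 0000011111 = 31
→ shifted right by 2 → 0000000111 = 7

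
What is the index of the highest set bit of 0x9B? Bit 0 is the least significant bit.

7

0x9B = 10011011
The topmost 1 is at position 7 (since 2^7 = 128 ≤ 155 < 256).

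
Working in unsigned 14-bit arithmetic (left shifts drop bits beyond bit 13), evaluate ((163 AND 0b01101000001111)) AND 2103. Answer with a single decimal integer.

3

163 = 00000010100011
0b01101000001111 = 01101000001111
→ AND → 00000000000011 = 3
2103 = 00100000110111
→ AND → 00000000000011 = 3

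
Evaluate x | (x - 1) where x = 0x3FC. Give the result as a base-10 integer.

1023

x = 1111111100 = 1020
x - 1 = 1111111011
OR    = 1111111111 = 1023
(x | (x - 1) sets all bits below the lowest set bit.)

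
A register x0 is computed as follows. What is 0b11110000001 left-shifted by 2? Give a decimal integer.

x = 0011110000001
shift left by 2 → 1111000000100 = 7684
(equivalently, 1921 × 2^2 = 1921 × 4)

7684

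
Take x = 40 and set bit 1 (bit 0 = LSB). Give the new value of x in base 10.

42

x = 000101000
bit 1 is currently 0; set it via x | (1 << 1) = x | 2
→ 000101010 = 42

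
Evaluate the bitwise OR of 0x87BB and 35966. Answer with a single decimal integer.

36863

0x87BB = 1000011110111011
35966 = 1000110001111110
 OR → 1000111111111111 = 36863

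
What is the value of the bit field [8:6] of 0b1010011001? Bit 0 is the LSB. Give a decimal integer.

v = 1010011001
Shift right by 6: 1010
Mask low 3 bits: 010 = 2

2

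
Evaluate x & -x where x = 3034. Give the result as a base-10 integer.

2

x = 101111011010 = 3034
-x (two's complement) = …010000100110
AND   = 000000000010 = 2
(x & -x isolates the lowest set bit of x.)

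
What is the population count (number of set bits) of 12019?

12019 = 10111011110011
Count the 1s: 1 + 1 + 1 + 1 + 1 + 1 + 1 + 1 + 1 + 1 = 10

10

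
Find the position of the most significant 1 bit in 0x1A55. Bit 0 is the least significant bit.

12

0x1A55 = 1101001010101
The topmost 1 is at position 12 (since 2^12 = 4096 ≤ 6741 < 8192).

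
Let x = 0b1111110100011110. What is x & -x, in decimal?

x = 1111110100011110 = 64798
-x (two's complement) = …0000001011100010
AND   = 0000000000000010 = 2
(x & -x isolates the lowest set bit of x.)

2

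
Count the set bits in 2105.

2105 = 100000111001
Count the 1s: 1 + 1 + 1 + 1 + 1 = 5

5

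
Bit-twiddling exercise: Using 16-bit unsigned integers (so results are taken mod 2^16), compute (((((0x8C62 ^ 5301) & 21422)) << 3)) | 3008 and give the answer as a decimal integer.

0x8C62 = 1000110001100010
5301 = 0001010010110101
→ ^ → 1001100011010111 = 39127
21422 = 0101001110101110
→ & → 0001000010000110 = 4230
→ << 3 (mod 2^16) → 1000010000110000 = 33840
3008 = 0000101111000000
→ | → 1000111111110000 = 36848

36848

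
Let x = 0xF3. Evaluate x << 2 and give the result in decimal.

972

0xF3 = 0011110011
shift left by 2 → 1111001100 = 972
(equivalently, 243 × 2^2 = 243 × 4)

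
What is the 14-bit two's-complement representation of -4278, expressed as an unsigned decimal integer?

12106

4278 in 14 bits: 01000010110110
Invert: 10111101001001
Add 1:  10111101001010 = 12106
(Check: 2^14 - 4278 = 16384 - 4278 = 12106.)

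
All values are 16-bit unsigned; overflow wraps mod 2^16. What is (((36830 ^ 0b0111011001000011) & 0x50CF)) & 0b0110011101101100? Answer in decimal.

36830 = 1000111111011110
0b0111011001000011 = 0111011001000011
→ ^ → 1111100110011101 = 63901
0x50CF = 0101000011001111
→ & → 0101000010001101 = 20621
0b0110011101101100 = 0110011101101100
→ & → 0100000000001100 = 16396

16396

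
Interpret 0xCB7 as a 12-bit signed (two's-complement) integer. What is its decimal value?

pattern = 110010110111 (MSB is 1 ⇒ negative)
Invert: 001101001000, add 1 → 001101001001 = 841, so the value is -841.
(Equivalently: 3255 - 2^12 = 3255 - 4096 = -841.)

-841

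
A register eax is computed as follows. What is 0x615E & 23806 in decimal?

16478

0x615E = 110000101011110
23806 = 101110011111110
AND → 100000001011110 = 16478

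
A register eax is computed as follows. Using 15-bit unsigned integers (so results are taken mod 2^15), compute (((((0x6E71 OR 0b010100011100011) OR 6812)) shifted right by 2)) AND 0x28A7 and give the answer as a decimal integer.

0x6E71 = 110111001110001
0b010100011100011 = 010100011100011
→ OR → 110111011110011 = 28403
6812 = 001101010011100
→ OR → 111111011111111 = 32511
→ shifted right by 2 → 001111110111111 = 8127
0x28A7 = 010100010100111
→ AND → 000100010100111 = 2215

2215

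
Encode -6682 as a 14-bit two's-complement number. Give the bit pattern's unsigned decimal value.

6682 in 14 bits: 01101000011010
Invert: 10010111100101
Add 1:  10010111100110 = 9702
(Check: 2^14 - 6682 = 16384 - 6682 = 9702.)

9702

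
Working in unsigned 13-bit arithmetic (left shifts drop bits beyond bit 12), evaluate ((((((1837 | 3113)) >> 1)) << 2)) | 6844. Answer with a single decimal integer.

7932

1837 = 0011100101101
3113 = 0110000101001
→ | → 0111100101101 = 3885
→ >> 1 → 0011110010110 = 1942
→ << 2 (mod 2^13) → 1111001011000 = 7768
6844 = 1101010111100
→ | → 1111011111100 = 7932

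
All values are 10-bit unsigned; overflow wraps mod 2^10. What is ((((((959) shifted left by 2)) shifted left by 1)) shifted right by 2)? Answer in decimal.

959 = 1110111111
→ shifted left by 2 (mod 2^10) → 1011111100 = 764
→ shifted left by 1 (mod 2^10) → 0111111000 = 504
→ shifted right by 2 → 0001111110 = 126

126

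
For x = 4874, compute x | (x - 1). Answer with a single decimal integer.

4875

x = 1001100001010 = 4874
x - 1 = 1001100001001
OR    = 1001100001011 = 4875
(x | (x - 1) sets all bits below the lowest set bit.)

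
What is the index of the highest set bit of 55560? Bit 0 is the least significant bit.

55560 = 1101100100001000
The topmost 1 is at position 15 (since 2^15 = 32768 ≤ 55560 < 65536).

15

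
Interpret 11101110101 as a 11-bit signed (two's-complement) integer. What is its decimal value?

-139

pattern = 11101110101 (MSB is 1 ⇒ negative)
Invert: 00010001010, add 1 → 00010001011 = 139, so the value is -139.
(Equivalently: 1909 - 2^11 = 1909 - 2048 = -139.)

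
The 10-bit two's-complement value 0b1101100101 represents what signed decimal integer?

-155

pattern = 1101100101 (MSB is 1 ⇒ negative)
Invert: 0010011010, add 1 → 0010011011 = 155, so the value is -155.
(Equivalently: 869 - 2^10 = 869 - 1024 = -155.)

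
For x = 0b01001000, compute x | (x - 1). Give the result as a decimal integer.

x = 1001000 = 72
x - 1 = 1000111
OR    = 1001111 = 79
(x | (x - 1) sets all bits below the lowest set bit.)

79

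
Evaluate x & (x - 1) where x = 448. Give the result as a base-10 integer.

x = 111000000 = 448
x - 1 = 110111111
AND   = 110000000 = 384
(x & (x - 1) clears the lowest set bit of x.)

384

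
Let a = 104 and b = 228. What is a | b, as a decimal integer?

104 = 01101000
228 = 11100100
 OR → 11101100 = 236

236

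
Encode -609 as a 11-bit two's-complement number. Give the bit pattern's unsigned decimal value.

609 in 11 bits: 01001100001
Invert: 10110011110
Add 1:  10110011111 = 1439
(Check: 2^11 - 609 = 2048 - 609 = 1439.)

1439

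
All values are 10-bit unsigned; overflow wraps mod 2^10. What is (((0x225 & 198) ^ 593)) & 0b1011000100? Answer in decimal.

0x225 = 1000100101
198 = 0011000110
→ & → 0000000100 = 4
593 = 1001010001
→ ^ → 1001010101 = 597
0b1011000100 = 1011000100
→ & → 1001000100 = 580

580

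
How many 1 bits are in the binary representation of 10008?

6

10008 = 10011100011000
Count the 1s: 1 + 1 + 1 + 1 + 1 + 1 = 6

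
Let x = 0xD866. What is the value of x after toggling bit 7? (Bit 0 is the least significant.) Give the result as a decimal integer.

x = 1101100001100110
bit 7 is currently 0; toggle it via x ^ (1 << 7) = x ^ 128
→ 1101100011100110 = 55526

55526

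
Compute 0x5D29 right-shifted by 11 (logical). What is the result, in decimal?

11

0x5D29 = 101110100101001
shift right by 11 → 000000000001011 = 11
(equivalently, floor(23849 / 2048))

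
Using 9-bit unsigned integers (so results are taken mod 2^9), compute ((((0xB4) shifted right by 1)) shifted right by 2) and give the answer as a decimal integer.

22

0xB4 = 010110100
→ shifted right by 1 → 001011010 = 90
→ shifted right by 2 → 000010110 = 22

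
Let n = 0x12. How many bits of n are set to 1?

2

0x12 = 10010
Count the 1s: 1 + 1 = 2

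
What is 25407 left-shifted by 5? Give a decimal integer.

813024

25407 = 00000110001100111111
shift left by 5 → 11000110011111100000 = 813024
(equivalently, 25407 × 2^5 = 25407 × 32)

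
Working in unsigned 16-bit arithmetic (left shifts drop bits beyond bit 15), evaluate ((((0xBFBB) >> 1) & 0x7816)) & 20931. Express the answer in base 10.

0xBFBB = 1011111110111011
→ >> 1 → 0101111111011101 = 24541
0x7816 = 0111100000010110
→ & → 0101100000010100 = 22548
20931 = 0101000111000011
→ & → 0101000000000000 = 20480

20480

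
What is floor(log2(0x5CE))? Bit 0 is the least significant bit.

10

0x5CE = 10111001110
The topmost 1 is at position 10 (since 2^10 = 1024 ≤ 1486 < 2048).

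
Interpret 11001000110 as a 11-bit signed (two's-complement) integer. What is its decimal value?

pattern = 11001000110 (MSB is 1 ⇒ negative)
Invert: 00110111001, add 1 → 00110111010 = 442, so the value is -442.
(Equivalently: 1606 - 2^11 = 1606 - 2048 = -442.)

-442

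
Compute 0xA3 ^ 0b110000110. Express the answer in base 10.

0xA3 = 010100011
b = 110000110
XOR → 100100101 = 293

293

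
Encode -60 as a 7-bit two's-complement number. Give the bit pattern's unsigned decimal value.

60 in 7 bits: 0111100
Invert: 1000011
Add 1:  1000100 = 68
(Check: 2^7 - 60 = 128 - 60 = 68.)

68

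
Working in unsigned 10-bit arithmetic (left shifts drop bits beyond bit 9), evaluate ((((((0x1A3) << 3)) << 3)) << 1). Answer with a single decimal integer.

0x1A3 = 0110100011
→ << 3 (mod 2^10) → 0100011000 = 280
→ << 3 (mod 2^10) → 0011000000 = 192
→ << 1 (mod 2^10) → 0110000000 = 384

384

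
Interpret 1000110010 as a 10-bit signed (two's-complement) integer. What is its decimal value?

-462

pattern = 1000110010 (MSB is 1 ⇒ negative)
Invert: 0111001101, add 1 → 0111001110 = 462, so the value is -462.
(Equivalently: 562 - 2^10 = 562 - 1024 = -462.)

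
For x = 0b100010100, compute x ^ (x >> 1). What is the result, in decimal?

414

x = 100010100 = 276
x>>1 = 010001010
XOR  = 110011110 = 414
(x ^ (x >> 1) gives the standard binary-reflected Gray code of x.)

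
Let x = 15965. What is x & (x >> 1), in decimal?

x = 11111001011101 = 15965
x>>1 = 01111100101110
AND  = 01111000001100 = 7692
(x & (x >> 1) has a 1 wherever x has two consecutive 1 bits.)

7692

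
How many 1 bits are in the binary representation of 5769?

6

5769 = 1011010001001
Count the 1s: 1 + 1 + 1 + 1 + 1 + 1 = 6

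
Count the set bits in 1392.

5

1392 = 10101110000
Count the 1s: 1 + 1 + 1 + 1 + 1 = 5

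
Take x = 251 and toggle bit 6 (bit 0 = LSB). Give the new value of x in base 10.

x = 0011111011
bit 6 is currently 1; toggle it via x ^ (1 << 6) = x ^ 64
→ 0010111011 = 187

187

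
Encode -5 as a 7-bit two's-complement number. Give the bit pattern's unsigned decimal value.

5 in 7 bits: 0000101
Invert: 1111010
Add 1:  1111011 = 123
(Check: 2^7 - 5 = 128 - 5 = 123.)

123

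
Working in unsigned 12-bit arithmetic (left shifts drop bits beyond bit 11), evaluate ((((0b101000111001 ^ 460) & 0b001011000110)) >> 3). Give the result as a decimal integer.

88

0b101000111001 = 101000111001
460 = 000111001100
→ ^ → 101111110101 = 3061
0b001011000110 = 001011000110
→ & → 001011000100 = 708
→ >> 3 → 000001011000 = 88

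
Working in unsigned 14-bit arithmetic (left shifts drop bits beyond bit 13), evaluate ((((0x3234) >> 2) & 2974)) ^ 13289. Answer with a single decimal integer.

0x3234 = 11001000110100
→ >> 2 → 00110010001101 = 3213
2974 = 00101110011110
→ & → 00100010001100 = 2188
13289 = 11001111101001
→ ^ → 11101101100101 = 15205

15205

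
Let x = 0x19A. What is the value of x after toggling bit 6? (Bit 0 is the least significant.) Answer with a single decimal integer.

x = 0110011010
bit 6 is currently 0; toggle it via x ^ (1 << 6) = x ^ 64
→ 0111011010 = 474

474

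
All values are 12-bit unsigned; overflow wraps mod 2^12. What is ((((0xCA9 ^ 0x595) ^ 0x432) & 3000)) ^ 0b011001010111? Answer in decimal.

3935

0xCA9 = 110010101001
0x595 = 010110010101
→ ^ → 100100111100 = 2364
0x432 = 010000110010
→ ^ → 110100001110 = 3342
3000 = 101110111000
→ & → 100100001000 = 2312
0b011001010111 = 011001010111
→ ^ → 111101011111 = 3935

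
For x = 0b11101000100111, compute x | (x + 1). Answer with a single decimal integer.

14895

x = 11101000100111 = 14887
x + 1 = 11101000101000
OR    = 11101000101111 = 14895
(x | (x + 1) sets the lowest cleared bit.)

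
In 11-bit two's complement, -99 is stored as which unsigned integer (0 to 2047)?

1949

99 in 11 bits: 00001100011
Invert: 11110011100
Add 1:  11110011101 = 1949
(Check: 2^11 - 99 = 2048 - 99 = 1949.)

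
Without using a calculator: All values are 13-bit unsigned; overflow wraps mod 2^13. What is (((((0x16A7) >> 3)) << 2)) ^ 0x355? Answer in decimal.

2053

0x16A7 = 1011010100111
→ >> 3 → 0001011010100 = 724
→ << 2 (mod 2^13) → 0101101010000 = 2896
0x355 = 0001101010101
→ ^ → 0100000000101 = 2053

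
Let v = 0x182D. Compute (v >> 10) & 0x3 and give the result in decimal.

2

v = 01100000101101
Shift right by 10: 0110
Mask low 2 bits: 10 = 2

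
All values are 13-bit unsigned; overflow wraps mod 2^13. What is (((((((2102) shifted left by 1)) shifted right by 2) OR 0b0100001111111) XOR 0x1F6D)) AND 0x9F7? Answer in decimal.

274

2102 = 0100000110110
→ shifted left by 1 (mod 2^13) → 1000001101100 = 4204
→ shifted right by 2 → 0010000011011 = 1051
0b0100001111111 = 0100001111111
→ OR → 0110001111111 = 3199
0x1F6D = 1111101101101
→ XOR → 1001100010010 = 4882
0x9F7 = 0100111110111
→ AND → 0000100010010 = 274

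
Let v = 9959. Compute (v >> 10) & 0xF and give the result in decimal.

v = 010011011100111
Shift right by 10: 01001
Mask low 4 bits: 1001 = 9

9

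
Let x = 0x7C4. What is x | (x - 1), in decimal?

1991

x = 11111000100 = 1988
x - 1 = 11111000011
OR    = 11111000111 = 1991
(x | (x - 1) sets all bits below the lowest set bit.)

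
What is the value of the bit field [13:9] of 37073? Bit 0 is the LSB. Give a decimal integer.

8

v = 1001000011010001
Shift right by 9: 1001000
Mask low 5 bits: 01000 = 8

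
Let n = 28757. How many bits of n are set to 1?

28757 = 111000001010101
Count the 1s: 1 + 1 + 1 + 1 + 1 + 1 + 1 = 7

7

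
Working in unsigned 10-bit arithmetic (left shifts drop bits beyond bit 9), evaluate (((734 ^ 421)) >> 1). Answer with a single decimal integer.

734 = 1011011110
421 = 0110100101
→ ^ → 1101111011 = 891
→ >> 1 → 0110111101 = 445

445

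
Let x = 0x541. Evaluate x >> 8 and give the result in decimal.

5

0x541 = 10101000001
shift right by 8 → 00000000101 = 5
(equivalently, floor(1345 / 256))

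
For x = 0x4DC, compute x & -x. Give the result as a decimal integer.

4

x = 10011011100 = 1244
-x (two's complement) = …01100100100
AND   = 00000000100 = 4
(x & -x isolates the lowest set bit of x.)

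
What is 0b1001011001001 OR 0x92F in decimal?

7151

a = 1001011001001
0x92F = 0100100101111
 OR → 1101111101111 = 7151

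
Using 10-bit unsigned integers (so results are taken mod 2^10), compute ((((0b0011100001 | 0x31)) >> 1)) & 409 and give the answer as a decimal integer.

0b0011100001 = 0011100001
0x31 = 0000110001
→ | → 0011110001 = 241
→ >> 1 → 0001111000 = 120
409 = 0110011001
→ & → 0000011000 = 24

24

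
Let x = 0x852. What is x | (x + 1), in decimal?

2131

x = 100001010010 = 2130
x + 1 = 100001010011
OR    = 100001010011 = 2131
(x | (x + 1) sets the lowest cleared bit.)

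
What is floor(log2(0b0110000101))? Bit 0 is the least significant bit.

0b0110000101 = 110000101
The topmost 1 is at position 8 (since 2^8 = 256 ≤ 389 < 512).

8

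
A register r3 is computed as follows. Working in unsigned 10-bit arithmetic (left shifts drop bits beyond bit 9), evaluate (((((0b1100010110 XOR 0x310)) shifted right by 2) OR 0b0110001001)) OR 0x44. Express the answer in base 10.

0b1100010110 = 1100010110
0x310 = 1100010000
→ XOR → 0000000110 = 6
→ shifted right by 2 → 0000000001 = 1
0b0110001001 = 0110001001
→ OR → 0110001001 = 393
0x44 = 0001000100
→ OR → 0111001101 = 461

461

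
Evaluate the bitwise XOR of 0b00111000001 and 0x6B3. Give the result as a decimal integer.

1906

a = 00111000001
0x6B3 = 11010110011
XOR → 11101110010 = 1906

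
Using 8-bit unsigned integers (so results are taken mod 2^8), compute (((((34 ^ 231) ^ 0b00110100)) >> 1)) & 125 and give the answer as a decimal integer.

120

34 = 00100010
231 = 11100111
→ ^ → 11000101 = 197
0b00110100 = 00110100
→ ^ → 11110001 = 241
→ >> 1 → 01111000 = 120
125 = 01111101
→ & → 01111000 = 120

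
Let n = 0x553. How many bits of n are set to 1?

6

0x553 = 10101010011
Count the 1s: 1 + 1 + 1 + 1 + 1 + 1 = 6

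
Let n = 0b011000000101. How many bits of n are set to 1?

n = 11000000101
Count the 1s: 1 + 1 + 1 + 1 = 4

4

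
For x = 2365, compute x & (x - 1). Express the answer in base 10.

x = 100100111101 = 2365
x - 1 = 100100111100
AND   = 100100111100 = 2364
(x & (x - 1) clears the lowest set bit of x.)

2364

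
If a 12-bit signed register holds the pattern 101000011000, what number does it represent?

pattern = 101000011000 (MSB is 1 ⇒ negative)
Invert: 010111100111, add 1 → 010111101000 = 1512, so the value is -1512.
(Equivalently: 2584 - 2^12 = 2584 - 4096 = -1512.)

-1512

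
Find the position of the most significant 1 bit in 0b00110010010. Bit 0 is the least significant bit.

0b00110010010 = 110010010
The topmost 1 is at position 8 (since 2^8 = 256 ≤ 402 < 512).

8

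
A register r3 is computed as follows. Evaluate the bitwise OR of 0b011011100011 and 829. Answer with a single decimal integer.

a = 11011100011
829 = 01100111101
 OR → 11111111111 = 2047

2047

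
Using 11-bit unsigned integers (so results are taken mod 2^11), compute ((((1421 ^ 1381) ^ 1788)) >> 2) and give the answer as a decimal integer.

389

1421 = 10110001101
1381 = 10101100101
→ ^ → 00011101000 = 232
1788 = 11011111100
→ ^ → 11000010100 = 1556
→ >> 2 → 00110000101 = 389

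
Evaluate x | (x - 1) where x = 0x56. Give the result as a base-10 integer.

87

x = 1010110 = 86
x - 1 = 1010101
OR    = 1010111 = 87
(x | (x - 1) sets all bits below the lowest set bit.)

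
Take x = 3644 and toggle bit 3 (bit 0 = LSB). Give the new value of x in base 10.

3636

x = 111000111100
bit 3 is currently 1; toggle it via x ^ (1 << 3) = x ^ 8
→ 111000110100 = 3636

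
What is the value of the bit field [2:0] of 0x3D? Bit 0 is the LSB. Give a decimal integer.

5

v = 000111101
Shift right by 0: 000111101
Mask low 3 bits: 101 = 5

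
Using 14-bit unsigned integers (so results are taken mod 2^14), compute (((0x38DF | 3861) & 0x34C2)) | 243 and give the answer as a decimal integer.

13555

0x38DF = 11100011011111
3861 = 00111100010101
→ | → 11111111011111 = 16351
0x34C2 = 11010011000010
→ & → 11010011000010 = 13506
243 = 00000011110011
→ | → 11010011110011 = 13555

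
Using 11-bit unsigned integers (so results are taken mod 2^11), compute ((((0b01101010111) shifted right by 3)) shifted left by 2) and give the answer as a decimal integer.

424

0b01101010111 = 01101010111
→ shifted right by 3 → 00001101010 = 106
→ shifted left by 2 (mod 2^11) → 00110101000 = 424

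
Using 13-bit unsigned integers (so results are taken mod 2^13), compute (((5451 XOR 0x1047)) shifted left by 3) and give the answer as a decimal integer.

5451 = 1010101001011
0x1047 = 1000001000111
→ XOR → 0010100001100 = 1292
→ shifted left by 3 (mod 2^13) → 0100001100000 = 2144

2144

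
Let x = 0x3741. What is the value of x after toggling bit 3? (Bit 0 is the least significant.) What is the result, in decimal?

14153

x = 11011101000001
bit 3 is currently 0; toggle it via x ^ (1 << 3) = x ^ 8
→ 11011101001001 = 14153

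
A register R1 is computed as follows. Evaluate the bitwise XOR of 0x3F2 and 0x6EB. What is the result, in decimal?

0x3F2 = 01111110010
0x6EB = 11011101011
XOR → 10100011001 = 1305

1305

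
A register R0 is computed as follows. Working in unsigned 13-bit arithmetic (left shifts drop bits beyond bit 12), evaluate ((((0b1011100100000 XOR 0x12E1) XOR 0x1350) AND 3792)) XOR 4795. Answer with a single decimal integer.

0b1011100100000 = 1011100100000
0x12E1 = 1001011100001
→ XOR → 0010111000001 = 1473
0x1350 = 1001101010000
→ XOR → 1011010010001 = 5777
3792 = 0111011010000
→ AND → 0011010010000 = 1680
4795 = 1001010111011
→ XOR → 1010000101011 = 5163

5163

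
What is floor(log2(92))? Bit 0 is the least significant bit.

92 = 1011100
The topmost 1 is at position 6 (since 2^6 = 64 ≤ 92 < 128).

6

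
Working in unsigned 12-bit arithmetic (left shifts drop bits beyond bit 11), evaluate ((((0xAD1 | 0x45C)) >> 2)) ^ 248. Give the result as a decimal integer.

0xAD1 = 101011010001
0x45C = 010001011100
→ | → 111011011101 = 3805
→ >> 2 → 001110110111 = 951
248 = 000011111000
→ ^ → 001101001111 = 847

847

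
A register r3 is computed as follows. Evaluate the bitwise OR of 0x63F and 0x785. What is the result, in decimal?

1983

0x63F = 11000111111
0x785 = 11110000101
 OR → 11110111111 = 1983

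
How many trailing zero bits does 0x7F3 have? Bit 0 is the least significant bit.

0

0x7F3 = 11111110011
Trailing zeros: 0, so the lowest set bit is bit 0 (value 1).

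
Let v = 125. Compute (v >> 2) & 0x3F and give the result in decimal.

31

v = 0001111101
Shift right by 2: 00011111
Mask low 6 bits: 011111 = 31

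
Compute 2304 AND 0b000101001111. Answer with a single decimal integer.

256

2304 = 100100000000
b = 000101001111
AND → 000100000000 = 256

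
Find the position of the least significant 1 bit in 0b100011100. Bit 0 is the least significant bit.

0b100011100 = 100011100
Trailing zeros: 2, so the lowest set bit is bit 2 (value 4).

2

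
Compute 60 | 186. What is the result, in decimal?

190

60 = 00111100
186 = 10111010
 OR → 10111110 = 190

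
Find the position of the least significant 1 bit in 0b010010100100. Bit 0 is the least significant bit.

2

0b010010100100 = 10010100100
Trailing zeros: 2, so the lowest set bit is bit 2 (value 4).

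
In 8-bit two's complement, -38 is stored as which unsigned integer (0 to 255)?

38 in 8 bits: 00100110
Invert: 11011001
Add 1:  11011010 = 218
(Check: 2^8 - 38 = 256 - 38 = 218.)

218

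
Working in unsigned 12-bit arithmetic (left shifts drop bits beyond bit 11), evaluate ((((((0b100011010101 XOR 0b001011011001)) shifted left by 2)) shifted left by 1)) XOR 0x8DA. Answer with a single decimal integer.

0b100011010101 = 100011010101
0b001011011001 = 001011011001
→ XOR → 101000001100 = 2572
→ shifted left by 2 (mod 2^12) → 100000110000 = 2096
→ shifted left by 1 (mod 2^12) → 000001100000 = 96
0x8DA = 100011011010
→ XOR → 100010111010 = 2234

2234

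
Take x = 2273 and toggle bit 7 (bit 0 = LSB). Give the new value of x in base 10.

x = 00100011100001
bit 7 is currently 1; toggle it via x ^ (1 << 7) = x ^ 128
→ 00100001100001 = 2145

2145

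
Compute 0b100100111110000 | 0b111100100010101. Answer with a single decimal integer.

a = 100100111110000
b = 111100100010101
 OR → 111100111110101 = 31221

31221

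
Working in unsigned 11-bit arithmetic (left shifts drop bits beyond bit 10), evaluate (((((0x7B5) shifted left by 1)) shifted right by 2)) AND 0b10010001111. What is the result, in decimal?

138

0x7B5 = 11110110101
→ shifted left by 1 (mod 2^11) → 11101101010 = 1898
→ shifted right by 2 → 00111011010 = 474
0b10010001111 = 10010001111
→ AND → 00010001010 = 138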